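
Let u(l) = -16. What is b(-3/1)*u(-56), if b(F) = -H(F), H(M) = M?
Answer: -48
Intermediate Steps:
b(F) = -F
b(-3/1)*u(-56) = -(-3)/1*(-16) = -(-3)*(-16) = -1*(-3)*(-16) = 3*(-16) = -48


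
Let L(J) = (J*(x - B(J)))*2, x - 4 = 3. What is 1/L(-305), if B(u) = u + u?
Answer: -1/376370 ≈ -2.6570e-6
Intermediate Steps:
x = 7 (x = 4 + 3 = 7)
B(u) = 2*u
L(J) = 2*J*(7 - 2*J) (L(J) = (J*(7 - 2*J))*2 = 2*J*(7 - 2*J))
1/L(-305) = 1/(2*(-305)*(7 - 2*(-305))) = 1/(2*(-305)*(7 + 610)) = 1/(2*(-305)*617) = 1/(-376370) = -1/376370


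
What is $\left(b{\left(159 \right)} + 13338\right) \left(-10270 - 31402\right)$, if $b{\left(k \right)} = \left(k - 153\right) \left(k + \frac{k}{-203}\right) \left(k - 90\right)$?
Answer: $- \frac{666938107152}{203} \approx -3.2854 \cdot 10^{9}$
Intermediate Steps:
$b{\left(k \right)} = \frac{202 k \left(-153 + k\right) \left(-90 + k\right)}{203}$ ($b{\left(k \right)} = \left(-153 + k\right) \left(k + k \left(- \frac{1}{203}\right)\right) \left(k - 90\right) = \left(-153 + k\right) \left(k - \frac{k}{203}\right) \left(-90 + k\right) = \left(-153 + k\right) \frac{202 k}{203} \left(-90 + k\right) = \frac{202 k \left(-153 + k\right)}{203} \left(-90 + k\right) = \frac{202 k \left(-153 + k\right) \left(-90 + k\right)}{203}$)
$\left(b{\left(159 \right)} + 13338\right) \left(-10270 - 31402\right) = \left(\frac{202}{203} \cdot 159 \left(13770 + 159^{2} - 38637\right) + 13338\right) \left(-10270 - 31402\right) = \left(\frac{202}{203} \cdot 159 \left(13770 + 25281 - 38637\right) + 13338\right) \left(-41672\right) = \left(\frac{202}{203} \cdot 159 \cdot 414 + 13338\right) \left(-41672\right) = \left(\frac{13296852}{203} + 13338\right) \left(-41672\right) = \frac{16004466}{203} \left(-41672\right) = - \frac{666938107152}{203}$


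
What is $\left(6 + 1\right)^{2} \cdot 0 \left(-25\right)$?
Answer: $0$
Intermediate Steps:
$\left(6 + 1\right)^{2} \cdot 0 \left(-25\right) = 7^{2} \cdot 0 \left(-25\right) = 49 \cdot 0 \left(-25\right) = 0 \left(-25\right) = 0$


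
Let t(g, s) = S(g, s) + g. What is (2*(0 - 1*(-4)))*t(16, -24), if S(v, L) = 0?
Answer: 128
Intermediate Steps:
t(g, s) = g (t(g, s) = 0 + g = g)
(2*(0 - 1*(-4)))*t(16, -24) = (2*(0 - 1*(-4)))*16 = (2*(0 + 4))*16 = (2*4)*16 = 8*16 = 128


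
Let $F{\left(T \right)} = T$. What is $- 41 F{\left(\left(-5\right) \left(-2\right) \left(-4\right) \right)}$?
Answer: $1640$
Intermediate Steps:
$- 41 F{\left(\left(-5\right) \left(-2\right) \left(-4\right) \right)} = - 41 \left(-5\right) \left(-2\right) \left(-4\right) = - 41 \cdot 10 \left(-4\right) = \left(-41\right) \left(-40\right) = 1640$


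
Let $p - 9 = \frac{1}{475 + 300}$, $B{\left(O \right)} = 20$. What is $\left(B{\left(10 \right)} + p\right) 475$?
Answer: $\frac{427044}{31} \approx 13776.0$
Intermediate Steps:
$p = \frac{6976}{775}$ ($p = 9 + \frac{1}{475 + 300} = 9 + \frac{1}{775} = \frac{6976}{775} \approx 9.0013$)
$\left(B{\left(10 \right)} + p\right) 475 = \left(20 + \frac{6976}{775}\right) 475 = \frac{22476}{775} \cdot 475 = \frac{427044}{31}$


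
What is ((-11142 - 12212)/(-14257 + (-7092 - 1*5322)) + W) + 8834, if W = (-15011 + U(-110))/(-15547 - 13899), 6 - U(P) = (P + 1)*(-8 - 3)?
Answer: 3469469722306/392677133 ≈ 8835.4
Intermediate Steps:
U(P) = 17 + 11*P (U(P) = 6 - (P + 1)*(-8 - 3) = 6 - (1 + P)*(-11) = 6 - (-11 - 11*P) = 6 + (11 + 11*P) = 17 + 11*P)
W = 8102/14723 (W = (-15011 + (17 + 11*(-110)))/(-15547 - 13899) = (-15011 + (17 - 1210))/(-29446) = (-15011 - 1193)*(-1/29446) = -16204*(-1/29446) = 8102/14723 ≈ 0.55030)
((-11142 - 12212)/(-14257 + (-7092 - 1*5322)) + W) + 8834 = ((-11142 - 12212)/(-14257 + (-7092 - 1*5322)) + 8102/14723) + 8834 = (-23354/(-14257 + (-7092 - 5322)) + 8102/14723) + 8834 = (-23354/(-14257 - 12414) + 8102/14723) + 8834 = (-23354/(-26671) + 8102/14723) + 8834 = (-23354*(-1/26671) + 8102/14723) + 8834 = (23354/26671 + 8102/14723) + 8834 = 559929384/392677133 + 8834 = 3469469722306/392677133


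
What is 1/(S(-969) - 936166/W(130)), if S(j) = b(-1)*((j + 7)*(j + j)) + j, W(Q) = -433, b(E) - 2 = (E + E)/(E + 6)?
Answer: 2165/6460712129 ≈ 3.3510e-7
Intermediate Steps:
b(E) = 2 + 2*E/(6 + E) (b(E) = 2 + (E + E)/(E + 6) = 2 + (2*E)/(6 + E) = 2 + 2*E/(6 + E))
S(j) = j + 16*j*(7 + j)/5 (S(j) = (4*(3 - 1)/(6 - 1))*((j + 7)*(j + j)) + j = (4*2/5)*((7 + j)*(2*j)) + j = (4*(⅕)*2)*(2*j*(7 + j)) + j = 8*(2*j*(7 + j))/5 + j = 16*j*(7 + j)/5 + j = j + 16*j*(7 + j)/5)
1/(S(-969) - 936166/W(130)) = 1/((⅕)*(-969)*(117 + 16*(-969)) - 936166/(-433)) = 1/((⅕)*(-969)*(117 - 15504) - 936166*(-1/433)) = 1/((⅕)*(-969)*(-15387) + 936166/433) = 1/(14910003/5 + 936166/433) = 1/(6460712129/2165) = 2165/6460712129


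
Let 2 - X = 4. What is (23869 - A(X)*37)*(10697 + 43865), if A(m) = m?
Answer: 1306377966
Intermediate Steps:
X = -2 (X = 2 - 1*4 = 2 - 4 = -2)
(23869 - A(X)*37)*(10697 + 43865) = (23869 - 1*(-2)*37)*(10697 + 43865) = (23869 + 2*37)*54562 = (23869 + 74)*54562 = 23943*54562 = 1306377966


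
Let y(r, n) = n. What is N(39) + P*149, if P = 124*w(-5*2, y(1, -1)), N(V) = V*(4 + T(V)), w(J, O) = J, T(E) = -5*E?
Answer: -192209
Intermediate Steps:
N(V) = V*(4 - 5*V)
P = -1240 (P = 124*(-5*2) = 124*(-10) = -1240)
N(39) + P*149 = 39*(4 - 5*39) - 1240*149 = 39*(4 - 195) - 184760 = 39*(-191) - 184760 = -7449 - 184760 = -192209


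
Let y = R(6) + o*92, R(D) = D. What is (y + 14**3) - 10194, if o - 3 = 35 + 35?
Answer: -728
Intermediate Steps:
o = 73 (o = 3 + (35 + 35) = 3 + 70 = 73)
y = 6722 (y = 6 + 73*92 = 6 + 6716 = 6722)
(y + 14**3) - 10194 = (6722 + 14**3) - 10194 = (6722 + 2744) - 10194 = 9466 - 10194 = -728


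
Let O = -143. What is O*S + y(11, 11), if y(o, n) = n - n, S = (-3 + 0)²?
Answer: -1287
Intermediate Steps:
S = 9 (S = (-3)² = 9)
y(o, n) = 0
O*S + y(11, 11) = -143*9 + 0 = -1287 + 0 = -1287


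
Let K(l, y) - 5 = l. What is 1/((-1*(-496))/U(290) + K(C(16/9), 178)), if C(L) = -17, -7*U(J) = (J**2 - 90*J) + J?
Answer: -29145/351476 ≈ -0.082922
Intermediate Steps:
U(J) = -J**2/7 + 89*J/7 (U(J) = -((J**2 - 90*J) + J)/7 = -(J**2 - 89*J)/7 = -J**2/7 + 89*J/7)
K(l, y) = 5 + l
1/((-1*(-496))/U(290) + K(C(16/9), 178)) = 1/((-1*(-496))/(((1/7)*290*(89 - 1*290))) + (5 - 17)) = 1/(496/(((1/7)*290*(89 - 290))) - 12) = 1/(496/(((1/7)*290*(-201))) - 12) = 1/(496/(-58290/7) - 12) = 1/(496*(-7/58290) - 12) = 1/(-1736/29145 - 12) = 1/(-351476/29145) = -29145/351476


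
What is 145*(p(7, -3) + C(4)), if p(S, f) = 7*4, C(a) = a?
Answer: 4640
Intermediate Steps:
p(S, f) = 28
145*(p(7, -3) + C(4)) = 145*(28 + 4) = 145*32 = 4640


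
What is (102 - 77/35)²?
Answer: 249001/25 ≈ 9960.0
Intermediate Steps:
(102 - 77/35)² = (102 - 77*1/35)² = (102 - 11/5)² = (499/5)² = 249001/25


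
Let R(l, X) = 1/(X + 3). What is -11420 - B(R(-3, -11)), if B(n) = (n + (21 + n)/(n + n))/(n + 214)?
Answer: -19538951/1711 ≈ -11420.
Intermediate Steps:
R(l, X) = 1/(3 + X)
B(n) = (n + (21 + n)/(2*n))/(214 + n) (B(n) = (n + (21 + n)/((2*n)))/(214 + n) = (n + (21 + n)*(1/(2*n)))/(214 + n) = (n + (21 + n)/(2*n))/(214 + n))
-11420 - B(R(-3, -11)) = -11420 - (21 + 1/(3 - 11) + 2*(1/(3 - 11))**2)/(2*(1/(3 - 11))*(214 + 1/(3 - 11))) = -11420 - (21 + 1/(-8) + 2*(1/(-8))**2)/(2*(1/(-8))*(214 + 1/(-8))) = -11420 - (21 - 1/8 + 2*(-1/8)**2)/(2*(-1/8)*(214 - 1/8)) = -11420 - (-8)*(21 - 1/8 + 2*(1/64))/(2*1711/8) = -11420 - (-8)*8*(21 - 1/8 + 1/32)/(2*1711) = -11420 - (-8)*8*669/(2*1711*32) = -11420 - 1*(-669/1711) = -11420 + 669/1711 = -19538951/1711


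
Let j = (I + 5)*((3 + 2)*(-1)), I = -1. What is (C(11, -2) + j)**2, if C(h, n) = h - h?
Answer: 400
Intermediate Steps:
C(h, n) = 0
j = -20 (j = (-1 + 5)*((3 + 2)*(-1)) = 4*(5*(-1)) = 4*(-5) = -20)
(C(11, -2) + j)**2 = (0 - 20)**2 = (-20)**2 = 400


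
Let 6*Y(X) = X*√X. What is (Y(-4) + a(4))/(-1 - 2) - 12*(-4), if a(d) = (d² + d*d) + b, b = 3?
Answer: 109/3 + 4*I/9 ≈ 36.333 + 0.44444*I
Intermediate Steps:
a(d) = 3 + 2*d² (a(d) = (d² + d*d) + 3 = (d² + d²) + 3 = 2*d² + 3 = 3 + 2*d²)
Y(X) = X^(3/2)/6 (Y(X) = (X*√X)/6 = X^(3/2)/6)
(Y(-4) + a(4))/(-1 - 2) - 12*(-4) = ((-4)^(3/2)/6 + (3 + 2*4²))/(-1 - 2) - 12*(-4) = ((-8*I)/6 + (3 + 2*16))/(-3) + 48 = (-4*I/3 + (3 + 32))*(-⅓) + 48 = (-4*I/3 + 35)*(-⅓) + 48 = (35 - 4*I/3)*(-⅓) + 48 = (-35/3 + 4*I/9) + 48 = 109/3 + 4*I/9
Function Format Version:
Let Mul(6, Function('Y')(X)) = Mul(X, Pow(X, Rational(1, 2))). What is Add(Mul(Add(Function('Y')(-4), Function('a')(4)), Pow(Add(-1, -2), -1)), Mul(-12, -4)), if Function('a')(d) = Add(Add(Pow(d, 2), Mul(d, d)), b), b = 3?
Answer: Add(Rational(109, 3), Mul(Rational(4, 9), I)) ≈ Add(36.333, Mul(0.44444, I))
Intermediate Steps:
Function('a')(d) = Add(3, Mul(2, Pow(d, 2))) (Function('a')(d) = Add(Add(Pow(d, 2), Mul(d, d)), 3) = Add(Add(Pow(d, 2), Pow(d, 2)), 3) = Add(Mul(2, Pow(d, 2)), 3) = Add(3, Mul(2, Pow(d, 2))))
Function('Y')(X) = Mul(Rational(1, 6), Pow(X, Rational(3, 2))) (Function('Y')(X) = Mul(Rational(1, 6), Mul(X, Pow(X, Rational(1, 2)))) = Mul(Rational(1, 6), Pow(X, Rational(3, 2))))
Add(Mul(Add(Function('Y')(-4), Function('a')(4)), Pow(Add(-1, -2), -1)), Mul(-12, -4)) = Add(Mul(Add(Mul(Rational(1, 6), Pow(-4, Rational(3, 2))), Add(3, Mul(2, Pow(4, 2)))), Pow(Add(-1, -2), -1)), Mul(-12, -4)) = Add(Mul(Add(Mul(Rational(1, 6), Mul(-8, I)), Add(3, Mul(2, 16))), Pow(-3, -1)), 48) = Add(Mul(Add(Mul(Rational(-4, 3), I), Add(3, 32)), Rational(-1, 3)), 48) = Add(Mul(Add(Mul(Rational(-4, 3), I), 35), Rational(-1, 3)), 48) = Add(Mul(Add(35, Mul(Rational(-4, 3), I)), Rational(-1, 3)), 48) = Add(Add(Rational(-35, 3), Mul(Rational(4, 9), I)), 48) = Add(Rational(109, 3), Mul(Rational(4, 9), I))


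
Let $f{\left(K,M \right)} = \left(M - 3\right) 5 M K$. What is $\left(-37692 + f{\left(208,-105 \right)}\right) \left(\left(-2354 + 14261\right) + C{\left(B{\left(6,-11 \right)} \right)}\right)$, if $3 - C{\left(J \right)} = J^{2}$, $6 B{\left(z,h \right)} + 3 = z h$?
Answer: $138458145447$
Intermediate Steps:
$B{\left(z,h \right)} = - \frac{1}{2} + \frac{h z}{6}$ ($B{\left(z,h \right)} = - \frac{1}{2} + \frac{z h}{6} = - \frac{1}{2} + \frac{h z}{6}$)
$f{\left(K,M \right)} = 5 K M \left(-3 + M\right)$ ($f{\left(K,M \right)} = \left(-3 + M\right) 5 K M = 5 K M \left(-3 + M\right)$)
$C{\left(J \right)} = 3 - J^{2}$
$\left(-37692 + f{\left(208,-105 \right)}\right) \left(\left(-2354 + 14261\right) + C{\left(B{\left(6,-11 \right)} \right)}\right) = \left(-37692 + 5 \cdot 208 \left(-105\right) \left(-3 - 105\right)\right) \left(\left(-2354 + 14261\right) + \left(3 - \left(- \frac{1}{2} + \frac{1}{6} \left(-11\right) 6\right)^{2}\right)\right) = \left(-37692 + 5 \cdot 208 \left(-105\right) \left(-108\right)\right) \left(11907 + \left(3 - \left(- \frac{1}{2} - 11\right)^{2}\right)\right) = \left(-37692 + 11793600\right) \left(11907 + \left(3 - \left(- \frac{23}{2}\right)^{2}\right)\right) = 11755908 \left(11907 + \left(3 - \frac{529}{4}\right)\right) = 11755908 \left(11907 - \frac{517}{4}\right) = 11755908 \cdot \frac{47111}{4} = 138458145447$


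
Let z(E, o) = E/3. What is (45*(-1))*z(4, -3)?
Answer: -60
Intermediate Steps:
z(E, o) = E/3 (z(E, o) = E*(⅓) = E/3)
(45*(-1))*z(4, -3) = (45*(-1))*((⅓)*4) = -45*4/3 = -60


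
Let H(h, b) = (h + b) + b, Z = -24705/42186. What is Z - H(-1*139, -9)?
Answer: 2199499/14062 ≈ 156.41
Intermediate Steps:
Z = -8235/14062 (Z = -24705*1/42186 = -8235/14062 ≈ -0.58562)
H(h, b) = h + 2*b (H(h, b) = (b + h) + b = h + 2*b)
Z - H(-1*139, -9) = -8235/14062 - (-1*139 + 2*(-9)) = -8235/14062 - (-139 - 18) = -8235/14062 - 1*(-157) = -8235/14062 + 157 = 2199499/14062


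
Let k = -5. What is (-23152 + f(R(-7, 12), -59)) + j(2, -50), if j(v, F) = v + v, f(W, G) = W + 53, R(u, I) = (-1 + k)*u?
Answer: -23053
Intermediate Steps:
R(u, I) = -6*u (R(u, I) = (-1 - 5)*u = -6*u)
f(W, G) = 53 + W
j(v, F) = 2*v
(-23152 + f(R(-7, 12), -59)) + j(2, -50) = (-23152 + (53 - 6*(-7))) + 2*2 = (-23152 + (53 + 42)) + 4 = (-23152 + 95) + 4 = -23057 + 4 = -23053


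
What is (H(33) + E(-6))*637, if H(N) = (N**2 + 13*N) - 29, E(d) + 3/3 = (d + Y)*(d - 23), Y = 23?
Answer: 633815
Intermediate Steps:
E(d) = -1 + (-23 + d)*(23 + d) (E(d) = -1 + (d + 23)*(d - 23) = -1 + (23 + d)*(-23 + d) = -1 + (-23 + d)*(23 + d))
H(N) = -29 + N**2 + 13*N
(H(33) + E(-6))*637 = ((-29 + 33**2 + 13*33) + (-530 + (-6)**2))*637 = ((-29 + 1089 + 429) + (-530 + 36))*637 = (1489 - 494)*637 = 995*637 = 633815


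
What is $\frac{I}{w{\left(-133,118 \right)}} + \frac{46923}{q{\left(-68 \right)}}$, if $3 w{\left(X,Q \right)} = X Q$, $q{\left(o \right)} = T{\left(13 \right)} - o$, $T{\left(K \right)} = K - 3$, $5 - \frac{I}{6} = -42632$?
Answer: $\frac{16108267}{29146} \approx 552.67$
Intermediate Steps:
$I = 255822$ ($I = 30 - -255792 = 30 + 255792 = 255822$)
$T{\left(K \right)} = -3 + K$
$q{\left(o \right)} = 10 - o$ ($q{\left(o \right)} = \left(-3 + 13\right) - o = 10 - o$)
$w{\left(X,Q \right)} = \frac{Q X}{3}$ ($w{\left(X,Q \right)} = \frac{X Q}{3} = \frac{Q X}{3}$)
$\frac{I}{w{\left(-133,118 \right)}} + \frac{46923}{q{\left(-68 \right)}} = \frac{255822}{\frac{1}{3} \cdot 118 \left(-133\right)} + \frac{46923}{10 - -68} = \frac{255822}{- \frac{15694}{3}} + \frac{46923}{10 + 68} = 255822 \left(- \frac{3}{15694}\right) + \frac{46923}{78} = - \frac{54819}{1121} + 46923 \cdot \frac{1}{78} = - \frac{54819}{1121} + \frac{15641}{26} = \frac{16108267}{29146}$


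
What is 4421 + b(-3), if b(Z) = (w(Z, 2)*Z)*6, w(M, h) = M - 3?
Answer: 4529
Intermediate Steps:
w(M, h) = -3 + M
b(Z) = 6*Z*(-3 + Z) (b(Z) = ((-3 + Z)*Z)*6 = (Z*(-3 + Z))*6 = 6*Z*(-3 + Z))
4421 + b(-3) = 4421 + 6*(-3)*(-3 - 3) = 4421 + 6*(-3)*(-6) = 4421 + 108 = 4529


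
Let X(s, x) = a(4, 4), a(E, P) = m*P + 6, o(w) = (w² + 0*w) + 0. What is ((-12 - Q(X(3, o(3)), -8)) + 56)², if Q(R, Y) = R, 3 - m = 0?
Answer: 676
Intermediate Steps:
o(w) = w² (o(w) = (w² + 0) + 0 = w² + 0 = w²)
m = 3 (m = 3 - 1*0 = 3 + 0 = 3)
a(E, P) = 6 + 3*P (a(E, P) = 3*P + 6 = 6 + 3*P)
X(s, x) = 18 (X(s, x) = 6 + 3*4 = 6 + 12 = 18)
((-12 - Q(X(3, o(3)), -8)) + 56)² = ((-12 - 1*18) + 56)² = ((-12 - 18) + 56)² = (-30 + 56)² = 26² = 676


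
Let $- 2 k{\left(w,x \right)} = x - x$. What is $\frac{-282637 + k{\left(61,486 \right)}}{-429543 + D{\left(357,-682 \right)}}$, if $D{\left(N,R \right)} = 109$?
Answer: $\frac{282637}{429434} \approx 0.65816$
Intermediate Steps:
$k{\left(w,x \right)} = 0$ ($k{\left(w,x \right)} = - \frac{x - x}{2} = \left(- \frac{1}{2}\right) 0 = 0$)
$\frac{-282637 + k{\left(61,486 \right)}}{-429543 + D{\left(357,-682 \right)}} = \frac{-282637 + 0}{-429543 + 109} = - \frac{282637}{-429434} = \left(-282637\right) \left(- \frac{1}{429434}\right) = \frac{282637}{429434}$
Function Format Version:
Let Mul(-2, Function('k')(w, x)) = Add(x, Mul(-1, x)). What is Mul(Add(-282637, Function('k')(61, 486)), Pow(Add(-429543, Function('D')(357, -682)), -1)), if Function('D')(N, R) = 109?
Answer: Rational(282637, 429434) ≈ 0.65816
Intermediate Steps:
Function('k')(w, x) = 0 (Function('k')(w, x) = Mul(Rational(-1, 2), Add(x, Mul(-1, x))) = Mul(Rational(-1, 2), 0) = 0)
Mul(Add(-282637, Function('k')(61, 486)), Pow(Add(-429543, Function('D')(357, -682)), -1)) = Mul(Add(-282637, 0), Pow(Add(-429543, 109), -1)) = Mul(-282637, Pow(-429434, -1)) = Mul(-282637, Rational(-1, 429434)) = Rational(282637, 429434)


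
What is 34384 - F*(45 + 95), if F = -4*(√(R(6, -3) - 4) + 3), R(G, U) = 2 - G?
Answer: 36064 + 1120*I*√2 ≈ 36064.0 + 1583.9*I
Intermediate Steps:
F = -12 - 8*I*√2 (F = -4*(√((2 - 1*6) - 4) + 3) = -4*(√((2 - 6) - 4) + 3) = -4*(√(-4 - 4) + 3) = -4*(√(-8) + 3) = -4*(2*I*√2 + 3) = -4*(3 + 2*I*√2) = -12 - 8*I*√2 ≈ -12.0 - 11.314*I)
34384 - F*(45 + 95) = 34384 - (-12 - 8*I*√2)*(45 + 95) = 34384 - (-12 - 8*I*√2)*140 = 34384 - (-1680 - 1120*I*√2) = 34384 + (1680 + 1120*I*√2) = 36064 + 1120*I*√2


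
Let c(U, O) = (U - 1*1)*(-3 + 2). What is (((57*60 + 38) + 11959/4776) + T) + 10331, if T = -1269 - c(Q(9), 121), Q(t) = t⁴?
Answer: 91138039/4776 ≈ 19083.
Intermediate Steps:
c(U, O) = 1 - U (c(U, O) = (U - 1)*(-1) = (-1 + U)*(-1) = 1 - U)
T = 5291 (T = -1269 - (1 - 1*9⁴) = -1269 - (1 - 1*6561) = -1269 - (1 - 6561) = -1269 - 1*(-6560) = -1269 + 6560 = 5291)
(((57*60 + 38) + 11959/4776) + T) + 10331 = (((57*60 + 38) + 11959/4776) + 5291) + 10331 = (((3420 + 38) + 11959*(1/4776)) + 5291) + 10331 = ((3458 + 11959/4776) + 5291) + 10331 = (16527367/4776 + 5291) + 10331 = 41797183/4776 + 10331 = 91138039/4776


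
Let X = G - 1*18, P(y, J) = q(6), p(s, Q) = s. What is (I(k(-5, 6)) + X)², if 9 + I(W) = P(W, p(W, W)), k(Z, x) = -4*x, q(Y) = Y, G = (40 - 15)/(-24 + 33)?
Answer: 26896/81 ≈ 332.05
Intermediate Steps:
G = 25/9 ≈ 2.7778
P(y, J) = 6
I(W) = -3 (I(W) = -9 + 6 = -3)
X = -137/9 (X = 25/9 - 1*18 = 25/9 - 18 = -137/9 ≈ -15.222)
(I(k(-5, 6)) + X)² = (-3 - 137/9)² = (-164/9)² = 26896/81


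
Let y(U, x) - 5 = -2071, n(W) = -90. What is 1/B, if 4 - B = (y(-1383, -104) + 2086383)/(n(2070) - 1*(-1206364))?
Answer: 1206274/2740779 ≈ 0.44012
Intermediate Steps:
y(U, x) = -2066 (y(U, x) = 5 - 2071 = -2066)
B = 2740779/1206274 (B = 4 - (-2066 + 2086383)/(-90 - 1*(-1206364)) = 4 - 2084317/(-90 + 1206364) = 4 - 2084317/1206274 = 2740779/1206274 ≈ 2.2721)
1/B = 1/(2740779/1206274) = 1206274/2740779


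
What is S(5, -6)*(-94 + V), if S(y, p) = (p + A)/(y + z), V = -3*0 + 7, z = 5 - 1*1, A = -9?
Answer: 145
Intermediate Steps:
z = 4 (z = 5 - 1 = 4)
V = 7 (V = 0 + 7 = 7)
S(y, p) = (-9 + p)/(4 + y) (S(y, p) = (p - 9)/(y + 4) = (-9 + p)/(4 + y))
S(5, -6)*(-94 + V) = ((-9 - 6)/(4 + 5))*(-94 + 7) = (-15/9)*(-87) = ((⅑)*(-15))*(-87) = -5/3*(-87) = 145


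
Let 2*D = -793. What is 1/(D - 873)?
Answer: -2/2539 ≈ -0.00078771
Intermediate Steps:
D = -793/2 (D = (½)*(-793) = -793/2 ≈ -396.50)
1/(D - 873) = 1/(-793/2 - 873) = 1/(-2539/2) = -2/2539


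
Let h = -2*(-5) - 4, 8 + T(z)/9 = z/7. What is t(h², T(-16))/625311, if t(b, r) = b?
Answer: 4/69479 ≈ 5.7571e-5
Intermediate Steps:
T(z) = -72 + 9*z/7 (T(z) = -72 + 9*(z/7) = -72 + 9*z/7)
h = 6 (h = 10 - 4 = 6)
t(h², T(-16))/625311 = 6²/625311 = 36*(1/625311) = 4/69479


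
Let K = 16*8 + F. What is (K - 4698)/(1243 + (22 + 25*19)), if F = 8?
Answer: -2281/870 ≈ -2.6218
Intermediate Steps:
K = 136 (K = 16*8 + 8 = 128 + 8 = 136)
(K - 4698)/(1243 + (22 + 25*19)) = (136 - 4698)/(1243 + (22 + 25*19)) = -4562/(1243 + (22 + 475)) = -4562/(1243 + 497) = -4562/1740 = -4562*1/1740 = -2281/870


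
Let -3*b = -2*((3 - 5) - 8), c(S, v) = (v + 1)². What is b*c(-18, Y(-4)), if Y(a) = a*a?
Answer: -5780/3 ≈ -1926.7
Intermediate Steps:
Y(a) = a²
c(S, v) = (1 + v)²
b = -20/3 (b = -(-2)*((3 - 5) - 8)/3 = -(-2)*(-2 - 8)/3 = -(-2)*(-10)/3 = -⅓*20 = -20/3 ≈ -6.6667)
b*c(-18, Y(-4)) = -20*(1 + (-4)²)²/3 = -20*(1 + 16)²/3 = -20/3*17² = -20/3*289 = -5780/3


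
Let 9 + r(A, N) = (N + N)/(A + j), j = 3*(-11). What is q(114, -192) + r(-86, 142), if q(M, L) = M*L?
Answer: -2606027/119 ≈ -21899.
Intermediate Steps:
j = -33
q(M, L) = L*M
r(A, N) = -9 + 2*N/(-33 + A) (r(A, N) = -9 + (N + N)/(A - 33) = -9 + (2*N)/(-33 + A) = -9 + 2*N/(-33 + A))
q(114, -192) + r(-86, 142) = -192*114 + (297 - 9*(-86) + 2*142)/(-33 - 86) = -21888 + (297 + 774 + 284)/(-119) = -21888 - 1/119*1355 = -21888 - 1355/119 = -2606027/119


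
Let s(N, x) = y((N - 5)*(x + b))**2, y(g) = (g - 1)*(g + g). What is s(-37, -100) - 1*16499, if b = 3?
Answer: 1101363959717917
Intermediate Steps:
y(g) = 2*g*(-1 + g) (y(g) = (-1 + g)*(2*g) = 2*g*(-1 + g))
s(N, x) = 4*(-1 + (-5 + N)*(3 + x))**2*(-5 + N)**2*(3 + x)**2 (s(N, x) = (2*((N - 5)*(x + 3))*(-1 + (N - 5)*(x + 3)))**2 = (2*((-5 + N)*(3 + x))*(-1 + (-5 + N)*(3 + x)))**2 = (2*(-1 + (-5 + N)*(3 + x))*(-5 + N)*(3 + x))**2 = 4*(-1 + (-5 + N)*(3 + x))**2*(-5 + N)**2*(3 + x)**2)
s(-37, -100) - 1*16499 = 4*(-16 - 5*(-100) + 3*(-37) - 37*(-100))**2*(-15 - 5*(-100) + 3*(-37) - 37*(-100))**2 - 1*16499 = 4*(-16 + 500 - 111 + 3700)**2*(-15 + 500 - 111 + 3700)**2 - 16499 = 4*4073**2*4074**2 - 16499 = 4*16589329*16597476 - 16499 = 1101363959734416 - 16499 = 1101363959717917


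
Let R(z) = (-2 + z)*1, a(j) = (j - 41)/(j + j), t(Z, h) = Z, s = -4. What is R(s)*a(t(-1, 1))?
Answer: -126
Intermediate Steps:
a(j) = (-41 + j)/(2*j) (a(j) = (-41 + j)/((2*j)) = (-41 + j)*(1/(2*j)) = (-41 + j)/(2*j))
R(z) = -2 + z
R(s)*a(t(-1, 1)) = (-2 - 4)*((½)*(-41 - 1)/(-1)) = -3*(-1)*(-42) = -6*21 = -126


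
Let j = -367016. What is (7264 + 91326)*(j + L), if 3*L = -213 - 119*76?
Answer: -109464969950/3 ≈ -3.6488e+10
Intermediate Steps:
L = -9257/3 (L = (-213 - 119*76)/3 = (-213 - 9044)/3 = (⅓)*(-9257) = -9257/3 ≈ -3085.7)
(7264 + 91326)*(j + L) = (7264 + 91326)*(-367016 - 9257/3) = 98590*(-1110305/3) = -109464969950/3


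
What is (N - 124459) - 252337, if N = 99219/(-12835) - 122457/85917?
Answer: -138506628810546/367581565 ≈ -3.7681e+5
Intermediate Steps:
N = -3365444806/367581565 (N = 99219*(-1/12835) - 122457*1/85917 = -99219/12835 - 40819/28639 = -3365444806/367581565 ≈ -9.1556)
(N - 124459) - 252337 = (-3365444806/367581565 - 124459) - 252337 = -45752199443141/367581565 - 252337 = -138506628810546/367581565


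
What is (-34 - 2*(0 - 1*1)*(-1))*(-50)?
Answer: 1800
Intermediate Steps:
(-34 - 2*(0 - 1*1)*(-1))*(-50) = (-34 - 2*(0 - 1)*(-1))*(-50) = (-34 - 2*(-1)*(-1))*(-50) = (-34 + 2*(-1))*(-50) = (-34 - 2)*(-50) = -36*(-50) = 1800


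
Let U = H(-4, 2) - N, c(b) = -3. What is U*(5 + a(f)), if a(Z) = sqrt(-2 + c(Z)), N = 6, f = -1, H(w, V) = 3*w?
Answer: -90 - 18*I*sqrt(5) ≈ -90.0 - 40.249*I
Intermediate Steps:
a(Z) = I*sqrt(5) (a(Z) = sqrt(-2 - 3) = sqrt(-5) = I*sqrt(5))
U = -18 (U = 3*(-4) - 1*6 = -12 - 6 = -18)
U*(5 + a(f)) = -18*(5 + I*sqrt(5)) = -90 - 18*I*sqrt(5)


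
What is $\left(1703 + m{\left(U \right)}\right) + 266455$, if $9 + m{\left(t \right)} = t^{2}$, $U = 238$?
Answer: $324793$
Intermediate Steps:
$m{\left(t \right)} = -9 + t^{2}$
$\left(1703 + m{\left(U \right)}\right) + 266455 = \left(1703 - \left(9 - 238^{2}\right)\right) + 266455 = \left(1703 + \left(-9 + 56644\right)\right) + 266455 = \left(1703 + 56635\right) + 266455 = 58338 + 266455 = 324793$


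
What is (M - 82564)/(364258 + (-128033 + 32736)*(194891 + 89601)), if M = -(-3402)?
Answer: 39581/13555434933 ≈ 2.9199e-6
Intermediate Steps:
M = 3402 (M = -63*(-54) = 3402)
(M - 82564)/(364258 + (-128033 + 32736)*(194891 + 89601)) = (3402 - 82564)/(364258 + (-128033 + 32736)*(194891 + 89601)) = -79162/(364258 - 95297*284492) = -79162/(364258 - 27111234124) = -79162/(-27110869866) = -79162*(-1/27110869866) = 39581/13555434933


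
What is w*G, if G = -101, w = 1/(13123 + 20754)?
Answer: -101/33877 ≈ -0.0029814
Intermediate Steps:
w = 1/33877 ≈ 2.9519e-5
w*G = (1/33877)*(-101) = -101/33877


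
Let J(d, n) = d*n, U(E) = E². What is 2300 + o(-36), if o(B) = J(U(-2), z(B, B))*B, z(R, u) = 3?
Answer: 1868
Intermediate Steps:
o(B) = 12*B (o(B) = ((-2)²*3)*B = (4*3)*B = 12*B)
2300 + o(-36) = 2300 + 12*(-36) = 2300 - 432 = 1868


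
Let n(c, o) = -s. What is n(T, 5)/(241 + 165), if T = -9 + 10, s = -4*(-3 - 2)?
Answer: -10/203 ≈ -0.049261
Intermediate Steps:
s = 20 (s = -4*(-5) = 20)
T = 1
n(c, o) = -20 (n(c, o) = -1*20 = -20)
n(T, 5)/(241 + 165) = -20/(241 + 165) = -20/406 = (1/406)*(-20) = -10/203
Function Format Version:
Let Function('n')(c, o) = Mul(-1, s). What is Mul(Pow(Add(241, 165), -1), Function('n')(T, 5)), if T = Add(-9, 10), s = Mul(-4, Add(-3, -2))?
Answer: Rational(-10, 203) ≈ -0.049261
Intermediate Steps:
s = 20 (s = Mul(-4, -5) = 20)
T = 1
Function('n')(c, o) = -20 (Function('n')(c, o) = Mul(-1, 20) = -20)
Mul(Pow(Add(241, 165), -1), Function('n')(T, 5)) = Mul(Pow(Add(241, 165), -1), -20) = Mul(Pow(406, -1), -20) = Mul(Rational(1, 406), -20) = Rational(-10, 203)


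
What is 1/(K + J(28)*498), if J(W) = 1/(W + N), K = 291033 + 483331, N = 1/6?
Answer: 169/130870504 ≈ 1.2914e-6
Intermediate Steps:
N = 1/6 ≈ 0.16667
K = 774364
J(W) = 1/(1/6 + W) (J(W) = 1/(W + 1/6) = 1/(1/6 + W))
1/(K + J(28)*498) = 1/(774364 + (6/(1 + 6*28))*498) = 1/(774364 + (6/(1 + 168))*498) = 1/(774364 + (6/169)*498) = 1/(774364 + 2988/169) = 1/(130870504/169) = 169/130870504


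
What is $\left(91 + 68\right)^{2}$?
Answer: $25281$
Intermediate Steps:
$\left(91 + 68\right)^{2} = 159^{2} = 25281$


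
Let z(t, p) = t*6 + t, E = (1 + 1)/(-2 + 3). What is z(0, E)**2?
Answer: 0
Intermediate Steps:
E = 2 (E = 2/1 = 2*1 = 2)
z(t, p) = 7*t (z(t, p) = 6*t + t = 7*t)
z(0, E)**2 = (7*0)**2 = 0**2 = 0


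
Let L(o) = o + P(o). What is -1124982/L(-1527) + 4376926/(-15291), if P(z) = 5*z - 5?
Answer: -22921180880/140172597 ≈ -163.52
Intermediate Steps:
P(z) = -5 + 5*z
L(o) = -5 + 6*o (L(o) = o + (-5 + 5*o) = -5 + 6*o)
-1124982/L(-1527) + 4376926/(-15291) = -1124982/(-5 + 6*(-1527)) + 4376926/(-15291) = -1124982/(-5 - 9162) + 4376926*(-1/15291) = -1124982/(-9167) - 4376926/15291 = -1124982*(-1/9167) - 4376926/15291 = 1124982/9167 - 4376926/15291 = -22921180880/140172597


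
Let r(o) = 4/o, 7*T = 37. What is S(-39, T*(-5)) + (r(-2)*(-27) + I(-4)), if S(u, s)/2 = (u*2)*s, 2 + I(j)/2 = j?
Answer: 29154/7 ≈ 4164.9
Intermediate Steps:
T = 37/7 (T = (⅐)*37 = 37/7 ≈ 5.2857)
I(j) = -4 + 2*j
S(u, s) = 4*s*u (S(u, s) = 2*((u*2)*s) = 2*((2*u)*s) = 2*(2*s*u) = 4*s*u)
S(-39, T*(-5)) + (r(-2)*(-27) + I(-4)) = 4*((37/7)*(-5))*(-39) + ((4/(-2))*(-27) + (-4 + 2*(-4))) = 4*(-185/7)*(-39) + ((4*(-½))*(-27) + (-4 - 8)) = 28860/7 + (-2*(-27) - 12) = 28860/7 + (54 - 12) = 28860/7 + 42 = 29154/7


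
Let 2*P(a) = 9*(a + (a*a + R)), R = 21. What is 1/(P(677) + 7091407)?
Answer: 2/18314057 ≈ 1.0921e-7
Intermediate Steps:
P(a) = 189/2 + 9*a/2 + 9*a²/2 (P(a) = (9*(a + (a*a + 21)))/2 = (9*(a + (a² + 21)))/2 = (9*(a + (21 + a²)))/2 = (9*(21 + a + a²))/2 = (189 + 9*a + 9*a²)/2 = 189/2 + 9*a/2 + 9*a²/2)
1/(P(677) + 7091407) = 1/((189/2 + (9/2)*677 + (9/2)*677²) + 7091407) = 1/((189/2 + 6093/2 + (9/2)*458329) + 7091407) = 1/((189/2 + 6093/2 + 4124961/2) + 7091407) = 1/(4131243/2 + 7091407) = 1/(18314057/2) = 2/18314057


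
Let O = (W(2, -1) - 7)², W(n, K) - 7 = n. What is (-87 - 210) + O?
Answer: -293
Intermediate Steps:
W(n, K) = 7 + n
O = 4 (O = ((7 + 2) - 7)² = (9 - 7)² = 2² = 4)
(-87 - 210) + O = (-87 - 210) + 4 = -297 + 4 = -293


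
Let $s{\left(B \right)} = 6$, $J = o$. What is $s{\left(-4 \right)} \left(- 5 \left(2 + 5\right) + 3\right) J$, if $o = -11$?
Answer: $2112$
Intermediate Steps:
$J = -11$
$s{\left(-4 \right)} \left(- 5 \left(2 + 5\right) + 3\right) J = 6 \left(- 5 \left(2 + 5\right) + 3\right) \left(-11\right) = 6 \left(\left(-5\right) 7 + 3\right) \left(-11\right) = 6 \left(-35 + 3\right) \left(-11\right) = 6 \left(-32\right) \left(-11\right) = \left(-192\right) \left(-11\right) = 2112$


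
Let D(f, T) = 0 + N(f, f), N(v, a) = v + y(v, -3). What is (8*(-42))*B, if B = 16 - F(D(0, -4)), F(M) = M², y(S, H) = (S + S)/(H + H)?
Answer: -5376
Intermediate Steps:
y(S, H) = S/H (y(S, H) = (2*S)/((2*H)) = (2*S)*(1/(2*H)) = S/H)
N(v, a) = 2*v/3 (N(v, a) = v + v/(-3) = v + v*(-⅓) = v - v/3 = 2*v/3)
D(f, T) = 2*f/3 (D(f, T) = 0 + 2*f/3 = 2*f/3)
B = 16 (B = 16 - ((⅔)*0)² = 16 - 1*0² = 16 - 1*0 = 16 + 0 = 16)
(8*(-42))*B = (8*(-42))*16 = -336*16 = -5376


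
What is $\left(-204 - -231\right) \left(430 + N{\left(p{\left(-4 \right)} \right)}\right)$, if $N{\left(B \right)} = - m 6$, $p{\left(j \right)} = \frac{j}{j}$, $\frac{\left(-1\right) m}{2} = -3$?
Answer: $10638$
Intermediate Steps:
$m = 6$ ($m = \left(-2\right) \left(-3\right) = 6$)
$p{\left(j \right)} = 1$
$N{\left(B \right)} = -36$ ($N{\left(B \right)} = \left(-1\right) 6 \cdot 6 = \left(-6\right) 6 = -36$)
$\left(-204 - -231\right) \left(430 + N{\left(p{\left(-4 \right)} \right)}\right) = \left(-204 - -231\right) \left(430 - 36\right) = \left(-204 + 231\right) 394 = 27 \cdot 394 = 10638$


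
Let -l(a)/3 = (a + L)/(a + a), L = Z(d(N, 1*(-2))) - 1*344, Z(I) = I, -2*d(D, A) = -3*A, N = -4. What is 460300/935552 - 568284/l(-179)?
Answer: 7930613820181/61512544 ≈ 1.2893e+5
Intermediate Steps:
d(D, A) = 3*A/2 (d(D, A) = -(-3)*A/2 = 3*A/2)
L = -347 (L = 3*(1*(-2))/2 - 1*344 = (3/2)*(-2) - 344 = -3 - 344 = -347)
l(a) = -3*(-347 + a)/(2*a) (l(a) = -3*(a - 347)/(a + a) = -3*(-347 + a)/(2*a))
460300/935552 - 568284/l(-179) = 460300/935552 - 568284*(-358/(3*(347 - 1*(-179)))) = 460300*(1/935552) - 568284*(-358/(3*(347 + 179))) = 115075/233888 - 568284/((3/2)*(-1/179)*526) = 115075/233888 - 568284/(-789/179) = 115075/233888 - 568284*(-179/789) = 115075/233888 + 33907612/263 = 7930613820181/61512544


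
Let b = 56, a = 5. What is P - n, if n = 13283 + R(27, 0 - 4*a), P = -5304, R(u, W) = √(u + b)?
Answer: -18587 - √83 ≈ -18596.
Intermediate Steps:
R(u, W) = √(56 + u) (R(u, W) = √(u + 56) = √(56 + u))
n = 13283 + √83 (n = 13283 + √(56 + 27) = 13283 + √83 ≈ 13292.)
P - n = -5304 - (13283 + √83) = -5304 + (-13283 - √83) = -18587 - √83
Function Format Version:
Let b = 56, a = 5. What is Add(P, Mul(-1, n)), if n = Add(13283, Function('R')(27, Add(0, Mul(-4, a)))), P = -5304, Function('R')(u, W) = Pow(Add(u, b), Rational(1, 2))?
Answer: Add(-18587, Mul(-1, Pow(83, Rational(1, 2)))) ≈ -18596.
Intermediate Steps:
Function('R')(u, W) = Pow(Add(56, u), Rational(1, 2)) (Function('R')(u, W) = Pow(Add(u, 56), Rational(1, 2)) = Pow(Add(56, u), Rational(1, 2)))
n = Add(13283, Pow(83, Rational(1, 2))) (n = Add(13283, Pow(Add(56, 27), Rational(1, 2))) = Add(13283, Pow(83, Rational(1, 2))) ≈ 13292.)
Add(P, Mul(-1, n)) = Add(-5304, Mul(-1, Add(13283, Pow(83, Rational(1, 2))))) = Add(-5304, Add(-13283, Mul(-1, Pow(83, Rational(1, 2))))) = Add(-18587, Mul(-1, Pow(83, Rational(1, 2))))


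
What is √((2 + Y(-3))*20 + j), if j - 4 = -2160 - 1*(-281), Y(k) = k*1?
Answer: I*√1895 ≈ 43.532*I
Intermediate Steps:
Y(k) = k
j = -1875 (j = 4 + (-2160 - 1*(-281)) = 4 + (-2160 + 281) = 4 - 1879 = -1875)
√((2 + Y(-3))*20 + j) = √((2 - 3)*20 - 1875) = √(-1*20 - 1875) = √(-20 - 1875) = √(-1895) = I*√1895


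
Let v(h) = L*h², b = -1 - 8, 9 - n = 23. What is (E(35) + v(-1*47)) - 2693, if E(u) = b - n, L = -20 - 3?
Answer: -53495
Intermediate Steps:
n = -14 (n = 9 - 1*23 = 9 - 23 = -14)
L = -23
b = -9
E(u) = 5 (E(u) = -9 - 1*(-14) = -9 + 14 = 5)
v(h) = -23*h²
(E(35) + v(-1*47)) - 2693 = (5 - 23*(-1*47)²) - 2693 = (5 - 23*(-47)²) - 2693 = (5 - 23*2209) - 2693 = (5 - 50807) - 2693 = -50802 - 2693 = -53495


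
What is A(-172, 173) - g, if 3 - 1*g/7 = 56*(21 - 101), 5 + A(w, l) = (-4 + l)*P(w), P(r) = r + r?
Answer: -89522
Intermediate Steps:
P(r) = 2*r
A(w, l) = -5 + 2*w*(-4 + l) (A(w, l) = -5 + (-4 + l)*(2*w) = -5 + 2*w*(-4 + l))
g = 31381 (g = 21 - 392*(21 - 101) = 21 - 392*(-80) = 21 - 7*(-4480) = 21 + 31360 = 31381)
A(-172, 173) - g = (-5 - 8*(-172) + 2*173*(-172)) - 1*31381 = (-5 + 1376 - 59512) - 31381 = -58141 - 31381 = -89522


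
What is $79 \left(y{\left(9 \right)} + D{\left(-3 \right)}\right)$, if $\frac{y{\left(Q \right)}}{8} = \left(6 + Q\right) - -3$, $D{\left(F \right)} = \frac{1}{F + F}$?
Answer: $\frac{68177}{6} \approx 11363.0$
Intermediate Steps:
$D{\left(F \right)} = \frac{1}{2 F}$
$y{\left(Q \right)} = 72 + 8 Q$ ($y{\left(Q \right)} = 8 \left(\left(6 + Q\right) - -3\right) = 8 \left(\left(6 + Q\right) + 3\right) = 8 \left(9 + Q\right) = 72 + 8 Q$)
$79 \left(y{\left(9 \right)} + D{\left(-3 \right)}\right) = 79 \left(\left(72 + 8 \cdot 9\right) + \frac{1}{2 \left(-3\right)}\right) = 79 \left(\left(72 + 72\right) + \frac{1}{2} \left(- \frac{1}{3}\right)\right) = 79 \left(144 - \frac{1}{6}\right) = 79 \cdot \frac{863}{6} = \frac{68177}{6}$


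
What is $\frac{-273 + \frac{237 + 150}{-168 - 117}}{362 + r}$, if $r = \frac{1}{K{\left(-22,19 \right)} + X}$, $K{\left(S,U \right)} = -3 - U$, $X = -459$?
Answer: $- \frac{12536784}{16541495} \approx -0.7579$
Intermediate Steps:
$r = - \frac{1}{481}$ ($r = \frac{1}{\left(-3 - 19\right) - 459} = \frac{1}{-22 - 459} = \frac{1}{-481} = - \frac{1}{481} \approx -0.002079$)
$\frac{-273 + \frac{237 + 150}{-168 - 117}}{362 + r} = \frac{-273 + \frac{237 + 150}{-168 - 117}}{362 - \frac{1}{481}} = \frac{-273 + \frac{387}{-285}}{\frac{174121}{481}} = \left(-273 + 387 \left(- \frac{1}{285}\right)\right) \frac{481}{174121} = \left(-273 - \frac{129}{95}\right) \frac{481}{174121} = \left(- \frac{26064}{95}\right) \frac{481}{174121} = - \frac{12536784}{16541495}$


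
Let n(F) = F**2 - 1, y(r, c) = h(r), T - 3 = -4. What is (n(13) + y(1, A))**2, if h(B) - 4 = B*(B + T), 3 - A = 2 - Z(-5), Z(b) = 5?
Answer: 29584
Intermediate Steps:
T = -1 (T = 3 - 4 = -1)
A = 6 (A = 3 - (2 - 1*5) = 3 - (2 - 5) = 3 - 1*(-3) = 3 + 3 = 6)
h(B) = 4 + B*(-1 + B) (h(B) = 4 + B*(B - 1) = 4 + B*(-1 + B))
y(r, c) = 4 + r**2 - r
n(F) = -1 + F**2
(n(13) + y(1, A))**2 = ((-1 + 13**2) + (4 + 1**2 - 1*1))**2 = ((-1 + 169) + (4 + 1 - 1))**2 = (168 + 4)**2 = 172**2 = 29584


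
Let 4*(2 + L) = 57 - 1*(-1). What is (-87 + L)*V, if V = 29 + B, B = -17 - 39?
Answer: 4023/2 ≈ 2011.5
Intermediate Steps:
B = -56
V = -27 (V = 29 - 56 = -27)
L = 25/2 (L = -2 + (57 - 1*(-1))/4 = -2 + (57 + 1)/4 = -2 + (1/4)*58 = -2 + 29/2 = 25/2 ≈ 12.500)
(-87 + L)*V = (-87 + 25/2)*(-27) = -149/2*(-27) = 4023/2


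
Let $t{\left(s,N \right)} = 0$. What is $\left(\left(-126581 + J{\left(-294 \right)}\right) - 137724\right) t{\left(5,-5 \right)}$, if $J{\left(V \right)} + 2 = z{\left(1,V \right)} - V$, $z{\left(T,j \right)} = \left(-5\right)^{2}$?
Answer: $0$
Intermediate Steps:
$z{\left(T,j \right)} = 25$
$J{\left(V \right)} = 23 - V$ ($J{\left(V \right)} = -2 - \left(-25 + V\right) = 23 - V$)
$\left(\left(-126581 + J{\left(-294 \right)}\right) - 137724\right) t{\left(5,-5 \right)} = \left(\left(-126581 + \left(23 - -294\right)\right) - 137724\right) 0 = \left(\left(-126581 + \left(23 + 294\right)\right) - 137724\right) 0 = \left(\left(-126581 + 317\right) - 137724\right) 0 = \left(-126264 - 137724\right) 0 = \left(-263988\right) 0 = 0$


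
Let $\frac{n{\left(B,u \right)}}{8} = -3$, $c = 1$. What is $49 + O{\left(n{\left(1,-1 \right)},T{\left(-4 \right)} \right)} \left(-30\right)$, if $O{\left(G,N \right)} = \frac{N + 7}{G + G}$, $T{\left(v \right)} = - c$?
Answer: $\frac{211}{4} \approx 52.75$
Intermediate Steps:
$n{\left(B,u \right)} = -24$ ($n{\left(B,u \right)} = 8 \left(-3\right) = -24$)
$T{\left(v \right)} = -1$ ($T{\left(v \right)} = \left(-1\right) 1 = -1$)
$O{\left(G,N \right)} = \frac{7 + N}{2 G}$
$49 + O{\left(n{\left(1,-1 \right)},T{\left(-4 \right)} \right)} \left(-30\right) = 49 + \frac{7 - 1}{2 \left(-24\right)} \left(-30\right) = 49 + \frac{1}{2} \left(- \frac{1}{24}\right) 6 \left(-30\right) = 49 - - \frac{15}{4} = 49 + \frac{15}{4} = \frac{211}{4}$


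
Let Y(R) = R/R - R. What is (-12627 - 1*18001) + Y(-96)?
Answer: -30531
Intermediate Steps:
Y(R) = 1 - R
(-12627 - 1*18001) + Y(-96) = (-12627 - 1*18001) + (1 - 1*(-96)) = (-12627 - 18001) + (1 + 96) = -30628 + 97 = -30531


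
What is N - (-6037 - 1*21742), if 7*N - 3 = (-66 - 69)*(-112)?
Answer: 209576/7 ≈ 29939.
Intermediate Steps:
N = 15123/7 (N = 3/7 + ((-66 - 69)*(-112))/7 = 3/7 + (-135*(-112))/7 = 3/7 + (1/7)*15120 = 3/7 + 2160 = 15123/7 ≈ 2160.4)
N - (-6037 - 1*21742) = 15123/7 - (-6037 - 1*21742) = 15123/7 - (-6037 - 21742) = 15123/7 - 1*(-27779) = 15123/7 + 27779 = 209576/7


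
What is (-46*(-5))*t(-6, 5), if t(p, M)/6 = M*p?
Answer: -41400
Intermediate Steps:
t(p, M) = 6*M*p (t(p, M) = 6*(M*p) = 6*M*p)
(-46*(-5))*t(-6, 5) = (-46*(-5))*(6*5*(-6)) = 230*(-180) = -41400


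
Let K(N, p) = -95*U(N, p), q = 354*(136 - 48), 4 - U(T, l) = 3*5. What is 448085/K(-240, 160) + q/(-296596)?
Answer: 603943931/1408831 ≈ 428.68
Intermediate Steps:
U(T, l) = -11 (U(T, l) = 4 - 3*5 = 4 - 1*15 = 4 - 15 = -11)
q = 31152 (q = 354*88 = 31152)
K(N, p) = 1045 (K(N, p) = -95*(-11) = 1045)
448085/K(-240, 160) + q/(-296596) = 448085/1045 + 31152/(-296596) = 448085*(1/1045) + 31152*(-1/296596) = 8147/19 - 7788/74149 = 603943931/1408831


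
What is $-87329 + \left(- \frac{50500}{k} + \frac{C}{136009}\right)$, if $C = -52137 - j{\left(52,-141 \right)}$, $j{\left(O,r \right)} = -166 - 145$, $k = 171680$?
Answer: $- \frac{101957505482333}{1167501256} \approx -87330.0$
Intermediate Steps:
$j{\left(O,r \right)} = -311$
$C = -51826$ ($C = -52137 - -311 = -52137 + 311 = -51826$)
$-87329 + \left(- \frac{50500}{k} + \frac{C}{136009}\right) = -87329 - \left(\frac{2525}{8584} + \frac{51826}{136009}\right) = -87329 - \frac{788297109}{1167501256} = - \frac{101957505482333}{1167501256}$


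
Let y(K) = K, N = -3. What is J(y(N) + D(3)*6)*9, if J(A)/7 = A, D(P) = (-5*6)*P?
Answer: -34209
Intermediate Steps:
D(P) = -30*P
J(A) = 7*A
J(y(N) + D(3)*6)*9 = (7*(-3 - 30*3*6))*9 = (7*(-3 - 90*6))*9 = (7*(-3 - 540))*9 = (7*(-543))*9 = -3801*9 = -34209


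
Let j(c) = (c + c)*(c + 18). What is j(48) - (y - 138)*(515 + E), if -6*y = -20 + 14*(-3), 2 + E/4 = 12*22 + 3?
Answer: 207411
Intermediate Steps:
E = 1060 (E = -8 + 4*(12*22 + 3) = -8 + 4*(264 + 3) = -8 + 4*267 = -8 + 1068 = 1060)
y = 31/3 (y = -(-20 + 14*(-3))/6 = -(-20 - 42)/6 = -1/6*(-62) = 31/3 ≈ 10.333)
j(c) = 2*c*(18 + c) (j(c) = (2*c)*(18 + c) = 2*c*(18 + c))
j(48) - (y - 138)*(515 + E) = 2*48*(18 + 48) - (31/3 - 138)*(515 + 1060) = 2*48*66 - (-383)*1575/3 = 6336 - 1*(-201075) = 6336 + 201075 = 207411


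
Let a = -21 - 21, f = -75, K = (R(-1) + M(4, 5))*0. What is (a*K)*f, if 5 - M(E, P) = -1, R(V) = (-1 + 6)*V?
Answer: 0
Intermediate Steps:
R(V) = 5*V
M(E, P) = 6 (M(E, P) = 5 - 1*(-1) = 5 + 1 = 6)
K = 0 (K = (5*(-1) + 6)*0 = (-5 + 6)*0 = 1*0 = 0)
a = -42
(a*K)*f = -42*0*(-75) = 0*(-75) = 0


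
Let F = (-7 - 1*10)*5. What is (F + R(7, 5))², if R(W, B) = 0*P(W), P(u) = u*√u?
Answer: 7225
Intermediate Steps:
P(u) = u^(3/2)
R(W, B) = 0 (R(W, B) = 0*W^(3/2) = 0)
F = -85 (F = (-7 - 10)*5 = -17*5 = -85)
(F + R(7, 5))² = (-85 + 0)² = (-85)² = 7225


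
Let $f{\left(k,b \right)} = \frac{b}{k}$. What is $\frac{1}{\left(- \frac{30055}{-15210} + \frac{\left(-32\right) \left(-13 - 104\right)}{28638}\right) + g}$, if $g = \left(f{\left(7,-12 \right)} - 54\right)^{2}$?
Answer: $\frac{237151278}{736636541813} \approx 0.00032194$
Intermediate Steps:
$g = \frac{152100}{49}$ ($g = \left(- \frac{12}{7} - 54\right)^{2} = \left(- \frac{390}{7}\right)^{2} = \frac{152100}{49} \approx 3104.1$)
$\frac{1}{\left(- \frac{30055}{-15210} + \frac{\left(-32\right) \left(-13 - 104\right)}{28638}\right) + g} = \frac{1}{\left(- \frac{30055}{-15210} + \frac{\left(-32\right) \left(-13 - 104\right)}{28638}\right) + \frac{152100}{49}} = \frac{1}{\left(\left(-30055\right) \left(- \frac{1}{15210}\right) + \left(-32\right) \left(-117\right) \frac{1}{28638}\right) + \frac{152100}{49}} = \frac{1}{\left(\frac{6011}{3042} + 3744 \cdot \frac{1}{28638}\right) + \frac{152100}{49}} = \frac{1}{\left(\frac{6011}{3042} + \frac{208}{1591}\right) + \frac{152100}{49}} = \frac{1}{\frac{10196237}{4839822} + \frac{152100}{49}} = \frac{1}{\frac{736636541813}{237151278}} = \frac{237151278}{736636541813}$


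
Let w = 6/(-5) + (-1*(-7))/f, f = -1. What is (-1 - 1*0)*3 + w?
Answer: -56/5 ≈ -11.200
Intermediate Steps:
w = -41/5 (w = 6/(-5) - 1*(-7)/(-1) = 6*(-1/5) + 7*(-1) = -6/5 - 7 = -41/5 ≈ -8.2000)
(-1 - 1*0)*3 + w = (-1 - 1*0)*3 - 41/5 = (-1 + 0)*3 - 41/5 = -1*3 - 41/5 = -3 - 41/5 = -56/5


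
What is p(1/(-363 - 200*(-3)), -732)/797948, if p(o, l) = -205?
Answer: -205/797948 ≈ -0.00025691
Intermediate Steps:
p(1/(-363 - 200*(-3)), -732)/797948 = -205/797948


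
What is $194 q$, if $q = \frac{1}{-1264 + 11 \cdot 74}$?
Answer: $- \frac{97}{225} \approx -0.43111$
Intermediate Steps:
$q = - \frac{1}{450}$ ($q = \frac{1}{-1264 + 814} = \frac{1}{-450} = - \frac{1}{450} \approx -0.0022222$)
$194 q = 194 \left(- \frac{1}{450}\right) = - \frac{97}{225}$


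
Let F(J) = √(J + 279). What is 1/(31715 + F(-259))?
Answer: 6343/201168241 - 2*√5/1005841205 ≈ 3.1526e-5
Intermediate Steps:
F(J) = √(279 + J)
1/(31715 + F(-259)) = 1/(31715 + √(279 - 259)) = 1/(31715 + √20) = 1/(31715 + 2*√5)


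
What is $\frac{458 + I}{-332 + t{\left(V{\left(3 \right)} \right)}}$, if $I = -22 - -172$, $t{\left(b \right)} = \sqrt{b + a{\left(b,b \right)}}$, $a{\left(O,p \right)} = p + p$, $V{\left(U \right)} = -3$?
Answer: $- \frac{201856}{110233} - \frac{1824 i}{110233} \approx -1.8312 - 0.016547 i$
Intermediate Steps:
$a{\left(O,p \right)} = 2 p$
$t{\left(b \right)} = \sqrt{3} \sqrt{b}$ ($t{\left(b \right)} = \sqrt{b + 2 b} = \sqrt{3 b} = \sqrt{3} \sqrt{b}$)
$I = 150$ ($I = -22 + 172 = 150$)
$\frac{458 + I}{-332 + t{\left(V{\left(3 \right)} \right)}} = \frac{458 + 150}{-332 + \sqrt{3} \sqrt{-3}} = \frac{608}{-332 + \sqrt{3} i \sqrt{3}} = \frac{608}{-332 + 3 i} = 608 \frac{-332 - 3 i}{110233} = \frac{608 \left(-332 - 3 i\right)}{110233}$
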